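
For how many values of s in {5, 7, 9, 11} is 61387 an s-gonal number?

1

s = 5: P(5, 202) = 61105 and P(5, 203) = 61712; 61387 is not s-gonal.
s = 7: P(7, 157) = 61387. ✓
s = 9: P(9, 132) = 60654 and P(9, 133) = 61579; 61387 is not s-gonal.
s = 11: P(11, 117) = 61191 and P(11, 118) = 62245; 61387 is not s-gonal.
Hits: s ∈ {7} → 1.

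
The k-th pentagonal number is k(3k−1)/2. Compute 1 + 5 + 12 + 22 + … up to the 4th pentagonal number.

Σ i(3i−1)/2 = (3Σi² − Σi) / 2 over i = 1..4.
Σi = 10 and Σi² = 30.
(3·30 − 1·10) / 2 = 80/2 = 40.

40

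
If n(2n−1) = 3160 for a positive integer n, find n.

40

Set n(2n−1) = 3160, giving 2n² − n − 3160 = 0.
The discriminant is 1 + 8·3160 = 25281, and √25281 = 159.
So n = (1 + 159) / 4 = 160/4 = 40.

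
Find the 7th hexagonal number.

The 7th hexagonal number is n(2n−1) with n = 7.
7·(2·7 − 1) = 7·13 = 91.

91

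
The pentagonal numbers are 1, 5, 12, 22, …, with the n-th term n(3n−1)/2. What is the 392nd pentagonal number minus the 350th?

392·(3·392 − 1)/2 = 230300 and 350·(3·350 − 1)/2 = 183575.
Difference: 230300 − 183575 = 46725.

46725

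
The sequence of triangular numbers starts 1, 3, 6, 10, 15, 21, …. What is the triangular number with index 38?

741

The 38th triangular number is n(n+1)/2 with n = 38.
38·39/2 = 1482/2 = 741.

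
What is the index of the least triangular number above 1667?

58

Solve n(n+1)/2 > 1667 for integer n.
The largest n with value ≤ 1667 is 57 (since 1653 ≤ 1667 < 1711), so the first above is n = 58, value 1711.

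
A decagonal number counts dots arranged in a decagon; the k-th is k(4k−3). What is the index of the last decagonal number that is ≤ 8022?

45

Solve n(4n−3) ≤ 8022 for integer n.
n = 45 gives 7965 ≤ 8022, while n = 46 gives 8326 > 8022; so the answer is index 45.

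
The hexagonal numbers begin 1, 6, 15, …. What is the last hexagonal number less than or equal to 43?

28

Solve n(2n−1) ≤ 43 for integer n.
n = 4 gives 28 ≤ 43, while n = 5 gives 45 > 43; so the answer is 28.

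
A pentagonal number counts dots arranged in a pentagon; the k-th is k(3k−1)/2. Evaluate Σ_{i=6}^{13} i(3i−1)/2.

1108

Σ i(3i−1)/2 = (3Σi² − Σi) / 2 over i = 6..13.
Σi = 91 − 15 = 76 and Σi² = 819 − 55 = 764.
(3·764 − 1·76) / 2 = 2216/2 = 1108.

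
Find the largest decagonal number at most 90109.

Solve n(4n−3) ≤ 90109 for integer n.
n = 150 gives 89550 ≤ 90109, while n = 151 gives 90751 > 90109; so the answer is 89550.

89550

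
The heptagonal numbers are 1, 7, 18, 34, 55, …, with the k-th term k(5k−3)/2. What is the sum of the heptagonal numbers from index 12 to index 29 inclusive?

Σ i(5i−3)/2 = (5Σi² − 3Σi) / 2 over i = 12..29.
Σi = 435 − 66 = 369 and Σi² = 8555 − 506 = 8049.
(5·8049 − 3·369) / 2 = 39138/2 = 19569.

19569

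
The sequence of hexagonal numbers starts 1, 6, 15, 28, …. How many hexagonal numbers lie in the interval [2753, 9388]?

The n-th hexagonal number is n(2n−1).
Smallest index with value ≥ 2753: n = 38 (giving 2850).
Largest index with value ≤ 9388: n = 68 (giving 9180).
Indices 38 through 68: 31 terms.

31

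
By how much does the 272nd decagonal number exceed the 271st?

Consecutive decagonal numbers differ by 8n − 7: here 8·272 − 7 = 2169.

2169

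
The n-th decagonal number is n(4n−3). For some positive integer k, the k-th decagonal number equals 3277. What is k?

29

Set n(4n−3) = 3277, giving 4n² − 3n − 3277 = 0.
So n = (3 + 229) / 8 = 232/8 = 29.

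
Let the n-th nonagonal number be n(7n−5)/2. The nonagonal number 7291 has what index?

46

Set n(7n−5)/2 = 7291, giving 7n² − 5n − 14582 = 0.
The discriminant is 25 + 56·7291 = 408321, and √408321 = 639.
So n = (5 + 639) / 14 = 644/14 = 46.
Check: 46·(7·46 − 5)/2 = 7291. ✓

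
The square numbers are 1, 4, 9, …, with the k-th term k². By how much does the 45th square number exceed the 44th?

89

n² − (n−1)² = 2n − 1, so 45² − 44² = 2·45 − 1 = 89.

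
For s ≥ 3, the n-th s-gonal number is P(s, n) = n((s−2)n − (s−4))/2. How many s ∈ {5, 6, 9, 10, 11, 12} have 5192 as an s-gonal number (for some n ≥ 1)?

s = 5: P(5, 59) = 5192. ✓
s = 6: P(6, 51) = 5151 and P(6, 52) = 5356; 5192 is not s-gonal.
s = 9: P(9, 38) = 4959 and P(9, 39) = 5226; 5192 is not s-gonal.
s = 10: P(10, 36) = 5076 and P(10, 37) = 5365; 5192 is not s-gonal.
s = 11: P(11, 34) = 5083 and P(11, 35) = 5390; 5192 is not s-gonal.
s = 12: P(12, 32) = 4992 and P(12, 33) = 5313; 5192 is not s-gonal.
Hits: s ∈ {5} → 1.

1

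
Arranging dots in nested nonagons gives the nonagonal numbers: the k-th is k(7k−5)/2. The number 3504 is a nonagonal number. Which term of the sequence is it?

Set n(7n−5)/2 = 3504, giving 7n² − 5n − 7008 = 0.
The discriminant is 25 + 56·3504 = 196249, and √196249 = 443.
So n = (5 + 443) / 14 = 448/14 = 32.
Check: 32·(7·32 − 5)/2 = 3504. ✓

32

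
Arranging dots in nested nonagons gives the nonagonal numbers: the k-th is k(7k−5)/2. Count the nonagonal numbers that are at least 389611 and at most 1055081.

216

The n-th nonagonal number is n(7n−5)/2.
Smallest index with value ≥ 389611: n = 334 (giving 389611).
Largest index with value ≤ 1055081: n = 549 (giving 1053531).
Indices 334 through 549: 216 terms.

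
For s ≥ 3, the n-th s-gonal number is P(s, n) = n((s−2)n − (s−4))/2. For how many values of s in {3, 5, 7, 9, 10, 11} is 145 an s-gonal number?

s = 3: P(3, 16) = 136 and P(3, 17) = 153; 145 is not s-gonal.
s = 5: P(5, 10) = 145. ✓
s = 7: P(7, 7) = 112 and P(7, 8) = 148; 145 is not s-gonal.
s = 9: P(9, 6) = 111 and P(9, 7) = 154; 145 is not s-gonal.
s = 10: P(10, 6) = 126 and P(10, 7) = 175; 145 is not s-gonal.
s = 11: P(11, 6) = 141 and P(11, 7) = 196; 145 is not s-gonal.
Hits: s ∈ {5} → 1.

1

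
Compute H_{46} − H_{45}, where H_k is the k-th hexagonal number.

181

Consecutive hexagonal numbers differ by 4n − 3: here 4·46 − 3 = 181.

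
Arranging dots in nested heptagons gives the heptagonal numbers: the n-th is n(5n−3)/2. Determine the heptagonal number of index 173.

The 173rd heptagonal number is n(5n−3)/2 with n = 173.
173·(5·173 − 3)/2 = 173·862/2 = 173·431 = 74563.

74563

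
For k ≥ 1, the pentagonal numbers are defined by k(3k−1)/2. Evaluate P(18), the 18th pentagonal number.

18·(3·18 − 1)/2 = 18·53/2 = 477.

477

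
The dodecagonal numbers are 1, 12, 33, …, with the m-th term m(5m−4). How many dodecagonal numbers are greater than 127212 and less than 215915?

49

The n-th dodecagonal number is n(5n−4).
Smallest index with value > 127212: n = 160 (giving 127360).
Largest index with value < 215915: n = 208 (giving 215488).
Indices 160 through 208: 49 terms.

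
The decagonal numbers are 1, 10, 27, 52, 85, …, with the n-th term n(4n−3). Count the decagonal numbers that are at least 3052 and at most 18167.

The n-th decagonal number is n(4n−3).
Smallest index with value ≥ 3052: n = 28 (giving 3052).
Largest index with value ≤ 18167: n = 67 (giving 17755).
Indices 28 through 67: 40 terms.

40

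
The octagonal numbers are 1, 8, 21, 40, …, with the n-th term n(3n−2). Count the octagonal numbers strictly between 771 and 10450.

43

The n-th octagonal number is n(3n−2).
Smallest index with value > 771: n = 17 (giving 833).
Largest index with value < 10450: n = 59 (giving 10325).
Indices 17 through 59: 43 terms.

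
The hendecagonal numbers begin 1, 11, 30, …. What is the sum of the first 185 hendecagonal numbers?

9514365

Σ i(9i−7)/2 = (9Σi² − 7Σi) / 2 over i = 1..185.
Σi = 17205 and Σi² = 2127685.
(9·2127685 − 7·17205) / 2 = 19028730/2 = 9514365.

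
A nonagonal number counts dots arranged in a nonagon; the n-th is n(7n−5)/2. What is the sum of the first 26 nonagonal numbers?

20826

Σ i(7i−5)/2 = (7Σi² − 5Σi) / 2 over i = 1..26.
Σi = 351 and Σi² = 6201.
(7·6201 − 5·351) / 2 = 41652/2 = 20826.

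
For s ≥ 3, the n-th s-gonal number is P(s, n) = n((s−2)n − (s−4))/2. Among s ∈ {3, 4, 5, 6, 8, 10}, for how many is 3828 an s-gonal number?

2

s = 3: P(3, 87) = 3828. ✓
s = 4: P(4, 61) = 3721 and P(4, 62) = 3844; 3828 is not s-gonal.
s = 5: P(5, 50) = 3725 and P(5, 51) = 3876; 3828 is not s-gonal.
s = 6: P(6, 44) = 3828. ✓
s = 8: P(8, 36) = 3816 and P(8, 37) = 4033; 3828 is not s-gonal.
s = 10: P(10, 31) = 3751 and P(10, 32) = 4000; 3828 is not s-gonal.
Hits: s ∈ {3, 6} → 2.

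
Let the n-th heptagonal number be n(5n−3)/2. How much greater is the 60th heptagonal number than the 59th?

296

Consecutive heptagonal numbers differ by 5n − 4: here 5·60 − 4 = 296.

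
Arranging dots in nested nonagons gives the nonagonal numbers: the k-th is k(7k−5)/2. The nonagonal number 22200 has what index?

Set n(7n−5)/2 = 22200, giving 7n² − 5n − 44400 = 0.
The discriminant is 25 + 56·22200 = 1243225, and √1243225 = 1115.
So n = (5 + 1115) / 14 = 1120/14 = 80.
Check: 80·(7·80 − 5)/2 = 22200. ✓

80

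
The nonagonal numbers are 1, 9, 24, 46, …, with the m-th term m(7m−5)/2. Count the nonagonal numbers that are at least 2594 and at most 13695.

35

The n-th nonagonal number is n(7n−5)/2.
Smallest index with value ≥ 2594: n = 28 (giving 2674).
Largest index with value ≤ 13695: n = 62 (giving 13299).
Indices 28 through 62: 35 terms.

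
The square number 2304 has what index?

We need n² = 2304, so n = √2304 = 48.

48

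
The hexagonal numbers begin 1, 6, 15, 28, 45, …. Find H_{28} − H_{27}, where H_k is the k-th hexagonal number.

109

Consecutive hexagonal numbers differ by 4n − 3: here 4·28 − 3 = 109.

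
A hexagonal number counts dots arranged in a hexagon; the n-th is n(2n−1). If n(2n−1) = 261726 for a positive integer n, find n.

362

Set n(2n−1) = 261726, giving 2n² − n − 261726 = 0.
The discriminant is 1 + 8·261726 = 2093809, and √2093809 = 1447.
So n = (1 + 1447) / 4 = 1448/4 = 362.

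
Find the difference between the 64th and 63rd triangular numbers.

64

Consecutive triangular numbers differ by n: T_{64} − T_{63} = 64.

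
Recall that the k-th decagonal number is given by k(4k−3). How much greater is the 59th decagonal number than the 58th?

465

Consecutive decagonal numbers differ by 8n − 7: here 8·59 − 7 = 465.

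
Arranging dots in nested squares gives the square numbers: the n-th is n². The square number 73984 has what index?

272

We need n² = 73984, so n = √73984 = 272.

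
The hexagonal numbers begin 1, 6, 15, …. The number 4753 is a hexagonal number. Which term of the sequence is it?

Set n(2n−1) = 4753, giving 2n² − n − 4753 = 0.
So n = (1 + 195) / 4 = 196/4 = 49.

49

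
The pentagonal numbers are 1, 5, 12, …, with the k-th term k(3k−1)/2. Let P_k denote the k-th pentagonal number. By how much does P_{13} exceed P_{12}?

37

Consecutive pentagonal numbers differ by 3n − 2: here 3·13 − 2 = 37.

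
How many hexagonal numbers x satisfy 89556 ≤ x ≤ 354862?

210

The n-th hexagonal number is n(2n−1).
Smallest index with value ≥ 89556: n = 212 (giving 89676).
Largest index with value ≤ 354862: n = 421 (giving 354061).
Indices 212 through 421: 210 terms.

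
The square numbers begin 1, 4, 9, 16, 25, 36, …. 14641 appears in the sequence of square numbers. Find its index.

We need n² = 14641, so n = √14641 = 121.

121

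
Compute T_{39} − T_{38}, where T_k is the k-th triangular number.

39

Consecutive triangular numbers differ by n: T_{39} − T_{38} = 39.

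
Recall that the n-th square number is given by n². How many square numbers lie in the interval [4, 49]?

The n-th square number is n².
Smallest index with value ≥ 4: n = 2 (giving 4).
Largest index with value ≤ 49: n = 7 (giving 49).
Indices 2 through 7: 6 terms.

6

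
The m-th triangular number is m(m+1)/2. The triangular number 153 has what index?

Set n(n+1)/2 = 153, giving n² + n − 306 = 0.
The discriminant is 1 + 8·153 = 1225, and √1225 = 35.
So n = (-1 + 35) / 2 = 34/2 = 17.
Check: 17·18/2 = 153. ✓

17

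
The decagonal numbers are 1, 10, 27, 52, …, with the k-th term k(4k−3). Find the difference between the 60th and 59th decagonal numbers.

473

Consecutive decagonal numbers differ by 8n − 7: here 8·60 − 7 = 473.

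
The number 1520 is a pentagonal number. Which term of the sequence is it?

32

Set n(3n−1)/2 = 1520, giving 3n² − n − 3040 = 0.
The discriminant is 1 + 24·1520 = 36481, and √36481 = 191.
So n = (1 + 191) / 6 = 192/6 = 32.
Check: 32·(3·32 − 1)/2 = 1520. ✓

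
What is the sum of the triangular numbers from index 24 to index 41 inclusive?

Σ i(i+1)/2 = (Σi² + Σi) / 2 over i = 24..41.
Σi = 861 − 276 = 585 and Σi² = 23821 − 4324 = 19497.
(1·19497 + 1·585) / 2 = 20082/2 = 10041.

10041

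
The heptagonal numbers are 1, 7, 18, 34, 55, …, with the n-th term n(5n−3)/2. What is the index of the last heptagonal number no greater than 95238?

195

Solve n(5n−3)/2 ≤ 95238 for integer n.
n = 195 gives 94770 ≤ 95238, while n = 196 gives 95746 > 95238; so the answer is index 195.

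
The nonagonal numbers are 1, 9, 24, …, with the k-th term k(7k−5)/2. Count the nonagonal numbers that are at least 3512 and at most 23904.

The n-th nonagonal number is n(7n−5)/2.
Smallest index with value ≥ 3512: n = 33 (giving 3729).
Largest index with value ≤ 23904: n = 83 (giving 23904).
Indices 33 through 83: 51 terms.

51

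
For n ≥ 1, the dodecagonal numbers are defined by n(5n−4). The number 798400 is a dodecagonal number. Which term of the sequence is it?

Set n(5n−4) = 798400, giving 5n² − 4n − 798400 = 0.
So n = (4 + 3996) / 10 = 4000/10 = 400.

400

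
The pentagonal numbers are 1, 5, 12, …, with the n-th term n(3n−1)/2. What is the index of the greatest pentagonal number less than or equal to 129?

Solve n(3n−1)/2 ≤ 129 for integer n.
n = 9 gives 117 ≤ 129, while n = 10 gives 145 > 129; so the answer is index 9.

9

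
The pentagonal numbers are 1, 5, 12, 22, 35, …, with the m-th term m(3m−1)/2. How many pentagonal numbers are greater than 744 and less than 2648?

The n-th pentagonal number is n(3n−1)/2.
Smallest index with value > 744: n = 23 (giving 782).
Largest index with value < 2648: n = 42 (giving 2625).
Indices 23 through 42: 20 terms.

20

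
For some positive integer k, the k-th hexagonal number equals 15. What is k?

3

Set n(2n−1) = 15, giving 2n² − n − 15 = 0.
The discriminant is 1 + 8·15 = 121, and √121 = 11.
So n = (1 + 11) / 4 = 12/4 = 3.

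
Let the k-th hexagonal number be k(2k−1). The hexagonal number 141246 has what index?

Set n(2n−1) = 141246, giving 2n² − n − 141246 = 0.
So n = (1 + 1063) / 4 = 1064/4 = 266.

266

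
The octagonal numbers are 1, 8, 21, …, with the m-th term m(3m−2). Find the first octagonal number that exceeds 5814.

Solve n(3n−2) > 5814 for integer n.
The largest n with value ≤ 5814 is 44 (since 5720 ≤ 5814 < 5985), so the first above is n = 45, value 5985.

5985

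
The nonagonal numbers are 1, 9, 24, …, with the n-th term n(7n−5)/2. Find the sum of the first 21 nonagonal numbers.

Σ i(7i−5)/2 = (7Σi² − 5Σi) / 2 over i = 1..21.
Σi = 231 and Σi² = 3311.
(7·3311 − 5·231) / 2 = 22022/2 = 11011.

11011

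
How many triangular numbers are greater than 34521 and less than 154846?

293

The n-th triangular number is n(n+1)/2.
Smallest index with value > 34521: n = 263 (giving 34716).
Largest index with value < 154846: n = 555 (giving 154290).
Indices 263 through 555: 293 terms.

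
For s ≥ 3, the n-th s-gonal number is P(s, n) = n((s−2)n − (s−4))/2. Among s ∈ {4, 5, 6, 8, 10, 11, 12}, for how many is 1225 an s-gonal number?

2

s = 4: P(4, 35) = 1225. ✓
s = 5: P(5, 28) = 1162 and P(5, 29) = 1247; 1225 is not s-gonal.
s = 6: P(6, 25) = 1225. ✓
s = 8: P(8, 20) = 1160 and P(8, 21) = 1281; 1225 is not s-gonal.
s = 10: P(10, 17) = 1105 and P(10, 18) = 1242; 1225 is not s-gonal.
s = 11: P(11, 16) = 1096 and P(11, 17) = 1241; 1225 is not s-gonal.
s = 12: P(12, 16) = 1216 and P(12, 17) = 1377; 1225 is not s-gonal.
Hits: s ∈ {4, 6} → 2.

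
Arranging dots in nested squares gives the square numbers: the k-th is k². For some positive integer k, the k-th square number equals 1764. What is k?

42

We need n² = 1764, so n = √1764 = 42.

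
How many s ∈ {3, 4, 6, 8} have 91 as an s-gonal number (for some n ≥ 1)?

s = 3: P(3, 13) = 91. ✓
s = 4: P(4, 9) = 81 and P(4, 10) = 100; 91 is not s-gonal.
s = 6: P(6, 7) = 91. ✓
s = 8: P(8, 5) = 65 and P(8, 6) = 96; 91 is not s-gonal.
Hits: s ∈ {3, 6} → 2.

2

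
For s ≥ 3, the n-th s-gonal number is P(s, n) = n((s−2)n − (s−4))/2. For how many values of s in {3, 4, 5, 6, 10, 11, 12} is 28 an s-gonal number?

s = 3: P(3, 7) = 28. ✓
s = 4: P(4, 5) = 25 and P(4, 6) = 36; 28 is not s-gonal.
s = 5: P(5, 4) = 22 and P(5, 5) = 35; 28 is not s-gonal.
s = 6: P(6, 4) = 28. ✓
s = 10: P(10, 3) = 27 and P(10, 4) = 52; 28 is not s-gonal.
s = 11: P(11, 2) = 11 and P(11, 3) = 30; 28 is not s-gonal.
s = 12: P(12, 2) = 12 and P(12, 3) = 33; 28 is not s-gonal.
Hits: s ∈ {3, 6} → 2.

2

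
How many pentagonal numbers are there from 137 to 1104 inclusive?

The n-th pentagonal number is n(3n−1)/2.
Smallest index with value ≥ 137: n = 10 (giving 145).
Largest index with value ≤ 1104: n = 27 (giving 1080).
Indices 10 through 27: 18 terms.

18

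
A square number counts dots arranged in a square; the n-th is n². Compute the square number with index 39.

1521

The 39th square number is n² with n = 39.
39² = 1521.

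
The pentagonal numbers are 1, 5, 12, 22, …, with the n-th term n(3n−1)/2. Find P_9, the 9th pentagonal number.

117

The 9th pentagonal number is n(3n−1)/2 with n = 9.
9·(3·9 − 1)/2 = 9·26/2 = 9·13 = 117.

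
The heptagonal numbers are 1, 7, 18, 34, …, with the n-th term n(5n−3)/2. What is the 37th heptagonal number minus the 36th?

181

Consecutive heptagonal numbers differ by 5n − 4: here 5·37 − 4 = 181.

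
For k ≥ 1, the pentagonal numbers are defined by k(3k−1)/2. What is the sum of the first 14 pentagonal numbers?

1470

Σ i(3i−1)/2 = (3Σi² − Σi) / 2 over i = 1..14.
Σi = 105 and Σi² = 1015.
(3·1015 − 1·105) / 2 = 2940/2 = 1470.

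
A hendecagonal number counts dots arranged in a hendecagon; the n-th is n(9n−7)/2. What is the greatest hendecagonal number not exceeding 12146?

11986

Solve n(9n−7)/2 ≤ 12146 for integer n.
n = 52 gives 11986 ≤ 12146, while n = 53 gives 12455 > 12146; so the answer is 11986.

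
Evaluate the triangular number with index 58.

1711

The 58th triangular number is n(n+1)/2 with n = 58.
58·59/2 = 3422/2 = 1711.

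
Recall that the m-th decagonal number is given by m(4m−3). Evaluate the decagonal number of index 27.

The 27th decagonal number is n(4n−3) with n = 27.
27·(4·27 − 3) = 27·105 = 2835.

2835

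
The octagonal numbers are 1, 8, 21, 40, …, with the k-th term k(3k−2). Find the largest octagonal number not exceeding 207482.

Solve n(3n−2) ≤ 207482 for integer n.
n = 263 gives 206981 ≤ 207482, while n = 264 gives 208560 > 207482; so the answer is 206981.

206981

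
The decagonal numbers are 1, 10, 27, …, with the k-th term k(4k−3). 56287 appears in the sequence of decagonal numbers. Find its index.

Set n(4n−3) = 56287, giving 4n² − 3n − 56287 = 0.
The discriminant is 9 + 16·56287 = 900601, and √900601 = 949.
So n = (3 + 949) / 8 = 952/8 = 119.

119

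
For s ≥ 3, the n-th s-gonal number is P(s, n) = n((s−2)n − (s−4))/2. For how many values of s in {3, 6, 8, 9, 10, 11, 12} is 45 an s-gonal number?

2

s = 3: P(3, 9) = 45. ✓
s = 6: P(6, 5) = 45. ✓
s = 8: P(8, 4) = 40 and P(8, 5) = 65; 45 is not s-gonal.
s = 9: P(9, 3) = 24 and P(9, 4) = 46; 45 is not s-gonal.
s = 10: P(10, 3) = 27 and P(10, 4) = 52; 45 is not s-gonal.
s = 11: P(11, 3) = 30 and P(11, 4) = 58; 45 is not s-gonal.
s = 12: P(12, 3) = 33 and P(12, 4) = 64; 45 is not s-gonal.
Hits: s ∈ {3, 6} → 2.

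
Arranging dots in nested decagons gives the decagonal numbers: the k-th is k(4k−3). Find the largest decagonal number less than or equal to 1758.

Solve n(4n−3) ≤ 1758 for integer n.
n = 21 gives 1701 ≤ 1758, while n = 22 gives 1870 > 1758; so the answer is 1701.

1701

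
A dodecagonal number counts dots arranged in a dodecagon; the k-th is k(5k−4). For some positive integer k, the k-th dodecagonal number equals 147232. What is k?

Set n(5n−4) = 147232, giving 5n² − 4n − 147232 = 0.
The discriminant is 16 + 20·147232 = 2944656, and √2944656 = 1716.
So n = (4 + 1716) / 10 = 1720/10 = 172.

172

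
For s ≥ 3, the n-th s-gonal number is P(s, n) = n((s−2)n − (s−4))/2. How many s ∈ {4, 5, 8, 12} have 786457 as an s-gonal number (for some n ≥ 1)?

1

s = 4: P(4, 886) = 784996 and P(4, 887) = 786769; 786457 is not s-gonal.
s = 5: P(5, 724) = 785902 and P(5, 725) = 788075; 786457 is not s-gonal.
s = 8: P(8, 512) = 785408 and P(8, 513) = 788481; 786457 is not s-gonal.
s = 12: P(12, 397) = 786457. ✓
Hits: s ∈ {12} → 1.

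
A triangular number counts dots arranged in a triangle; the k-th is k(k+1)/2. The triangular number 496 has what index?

Set n(n+1)/2 = 496, giving n² + n − 992 = 0.
The discriminant is 1 + 8·496 = 3969, and √3969 = 63.
So n = (-1 + 63) / 2 = 62/2 = 31.

31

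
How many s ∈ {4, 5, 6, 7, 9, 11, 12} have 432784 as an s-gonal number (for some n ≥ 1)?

1

s = 4: P(4, 657) = 431649 and P(4, 658) = 432964; 432784 is not s-gonal.
s = 5: P(5, 537) = 432285 and P(5, 538) = 433897; 432784 is not s-gonal.
s = 6: P(6, 465) = 431985 and P(6, 466) = 433846; 432784 is not s-gonal.
s = 7: P(7, 416) = 432016 and P(7, 417) = 434097; 432784 is not s-gonal.
s = 9: P(9, 352) = 432784. ✓
s = 11: P(11, 310) = 431365 and P(11, 311) = 434156; 432784 is not s-gonal.
s = 12: P(12, 294) = 431004 and P(12, 295) = 433945; 432784 is not s-gonal.
Hits: s ∈ {9} → 1.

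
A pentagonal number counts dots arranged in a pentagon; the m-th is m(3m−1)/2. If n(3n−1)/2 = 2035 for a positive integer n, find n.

Set n(3n−1)/2 = 2035, giving 3n² − n − 4070 = 0.
The discriminant is 1 + 24·2035 = 48841, and √48841 = 221.
So n = (1 + 221) / 6 = 222/6 = 37.
Check: 37·(3·37 − 1)/2 = 2035. ✓

37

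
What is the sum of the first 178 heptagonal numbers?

4715576

Σ i(5i−3)/2 = (5Σi² − 3Σi) / 2 over i = 1..178.
Σi = 15931 and Σi² = 1895789.
(5·1895789 − 3·15931) / 2 = 9431152/2 = 4715576.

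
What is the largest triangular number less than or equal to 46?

45

Solve n(n+1)/2 ≤ 46 for integer n.
n = 9 gives 45 ≤ 46, while n = 10 gives 55 > 46; so the answer is 45.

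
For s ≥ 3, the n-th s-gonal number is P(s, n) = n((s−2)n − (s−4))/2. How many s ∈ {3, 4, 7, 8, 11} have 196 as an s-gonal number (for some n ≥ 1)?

2

s = 3: P(3, 19) = 190 and P(3, 20) = 210; 196 is not s-gonal.
s = 4: P(4, 14) = 196. ✓
s = 7: P(7, 9) = 189 and P(7, 10) = 235; 196 is not s-gonal.
s = 8: P(8, 8) = 176 and P(8, 9) = 225; 196 is not s-gonal.
s = 11: P(11, 7) = 196. ✓
Hits: s ∈ {4, 11} → 2.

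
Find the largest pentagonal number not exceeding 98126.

Solve n(3n−1)/2 ≤ 98126 for integer n.
n = 255 gives 97410 ≤ 98126, while n = 256 gives 98176 > 98126; so the answer is 97410.

97410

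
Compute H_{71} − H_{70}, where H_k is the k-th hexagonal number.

281

Consecutive hexagonal numbers differ by 4n − 3: here 4·71 − 3 = 281.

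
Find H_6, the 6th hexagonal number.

6·(2·6 − 1) = 6·11 = 66.

66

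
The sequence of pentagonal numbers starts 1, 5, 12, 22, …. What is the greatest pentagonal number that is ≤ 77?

Solve n(3n−1)/2 ≤ 77 for integer n.
n = 7 gives 70 ≤ 77, while n = 8 gives 92 > 77; so the answer is 70.

70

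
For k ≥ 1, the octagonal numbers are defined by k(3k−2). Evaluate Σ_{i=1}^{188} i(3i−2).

6662250

Σ i(3i−2) = 3Σi² − 2Σi over i = 1..188.
Σi = 17766 and Σi² = 2232594.
3·2232594 − 2·17766 = 6662250.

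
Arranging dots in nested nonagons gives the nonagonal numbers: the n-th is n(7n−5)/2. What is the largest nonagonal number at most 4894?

Solve n(7n−5)/2 ≤ 4894 for integer n.
n = 37 gives 4699 ≤ 4894, while n = 38 gives 4959 > 4894; so the answer is 4699.

4699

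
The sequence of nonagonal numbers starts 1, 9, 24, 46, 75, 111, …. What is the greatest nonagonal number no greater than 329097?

326961

Solve n(7n−5)/2 ≤ 329097 for integer n.
n = 306 gives 326961 ≤ 329097, while n = 307 gives 329104 > 329097; so the answer is 326961.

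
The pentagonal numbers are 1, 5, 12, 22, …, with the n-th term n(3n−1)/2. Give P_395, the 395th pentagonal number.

The 395th pentagonal number is n(3n−1)/2 with n = 395.
395·(3·395 − 1)/2 = 395·1184/2 = 395·592 = 233840.

233840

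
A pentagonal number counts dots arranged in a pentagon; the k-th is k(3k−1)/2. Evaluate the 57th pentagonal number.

The 57th pentagonal number is n(3n−1)/2 with n = 57.
57·(3·57 − 1)/2 = 57·170/2 = 57·85 = 4845.

4845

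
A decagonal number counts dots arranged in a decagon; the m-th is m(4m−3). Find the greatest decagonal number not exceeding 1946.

1870

Solve n(4n−3) ≤ 1946 for integer n.
n = 22 gives 1870 ≤ 1946, while n = 23 gives 2047 > 1946; so the answer is 1870.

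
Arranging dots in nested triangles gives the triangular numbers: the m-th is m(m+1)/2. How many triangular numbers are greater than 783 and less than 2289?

The n-th triangular number is n(n+1)/2.
Smallest index with value > 783: n = 40 (giving 820).
Largest index with value < 2289: n = 67 (giving 2278).
Indices 40 through 67: 28 terms.

28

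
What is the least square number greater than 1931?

Solve n² > 1931 for integer n.
The largest n with value ≤ 1931 is 43 (since 1849 ≤ 1931 < 1936), so the first above is n = 44, value 1936.

1936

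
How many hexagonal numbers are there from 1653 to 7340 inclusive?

The n-th hexagonal number is n(2n−1).
Smallest index with value ≥ 1653: n = 29 (giving 1653).
Largest index with value ≤ 7340: n = 60 (giving 7140).
Indices 29 through 60: 32 terms.

32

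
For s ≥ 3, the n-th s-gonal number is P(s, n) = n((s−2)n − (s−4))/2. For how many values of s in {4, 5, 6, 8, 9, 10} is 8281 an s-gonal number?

s = 4: P(4, 91) = 8281. ✓
s = 5: P(5, 74) = 8177 and P(5, 75) = 8400; 8281 is not s-gonal.
s = 6: P(6, 64) = 8128 and P(6, 65) = 8385; 8281 is not s-gonal.
s = 8: P(8, 52) = 8008 and P(8, 53) = 8321; 8281 is not s-gonal.
s = 9: P(9, 49) = 8281. ✓
s = 10: P(10, 45) = 7965 and P(10, 46) = 8326; 8281 is not s-gonal.
Hits: s ∈ {4, 9} → 2.

2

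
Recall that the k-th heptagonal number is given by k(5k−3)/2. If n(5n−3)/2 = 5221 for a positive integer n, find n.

Set n(5n−3)/2 = 5221, giving 5n² − 3n − 10442 = 0.
The discriminant is 9 + 40·5221 = 208849, and √208849 = 457.
So n = (3 + 457) / 10 = 460/10 = 46.
Check: 46·(5·46 − 3)/2 = 5221. ✓

46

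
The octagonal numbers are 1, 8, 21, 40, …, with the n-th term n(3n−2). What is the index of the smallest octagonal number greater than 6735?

Solve n(3n−2) > 6735 for integer n.
The largest n with value ≤ 6735 is 47 (since 6533 ≤ 6735 < 6816), so the first above is n = 48, value 6816.

48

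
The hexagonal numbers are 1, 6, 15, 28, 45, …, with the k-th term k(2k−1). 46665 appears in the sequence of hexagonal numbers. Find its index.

Set n(2n−1) = 46665, giving 2n² − n − 46665 = 0.
The discriminant is 1 + 8·46665 = 373321, and √373321 = 611.
So n = (1 + 611) / 4 = 612/4 = 153.

153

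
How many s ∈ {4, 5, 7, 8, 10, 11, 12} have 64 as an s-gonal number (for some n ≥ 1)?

s = 4: P(4, 8) = 64. ✓
s = 5: P(5, 6) = 51 and P(5, 7) = 70; 64 is not s-gonal.
s = 7: P(7, 5) = 55 and P(7, 6) = 81; 64 is not s-gonal.
s = 8: P(8, 4) = 40 and P(8, 5) = 65; 64 is not s-gonal.
s = 10: P(10, 4) = 52 and P(10, 5) = 85; 64 is not s-gonal.
s = 11: P(11, 4) = 58 and P(11, 5) = 95; 64 is not s-gonal.
s = 12: P(12, 4) = 64. ✓
Hits: s ∈ {4, 12} → 2.

2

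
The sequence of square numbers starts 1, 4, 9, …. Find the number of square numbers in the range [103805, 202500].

The n-th square number is n².
Smallest index with value ≥ 103805: n = 323 (giving 104329).
Largest index with value ≤ 202500: n = 450 (giving 202500).
Indices 323 through 450: 128 terms.

128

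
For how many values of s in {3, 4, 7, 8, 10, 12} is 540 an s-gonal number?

2

s = 3: P(3, 32) = 528 and P(3, 33) = 561; 540 is not s-gonal.
s = 4: P(4, 23) = 529 and P(4, 24) = 576; 540 is not s-gonal.
s = 7: P(7, 15) = 540. ✓
s = 8: P(8, 13) = 481 and P(8, 14) = 560; 540 is not s-gonal.
s = 10: P(10, 12) = 540. ✓
s = 12: P(12, 10) = 460 and P(12, 11) = 561; 540 is not s-gonal.
Hits: s ∈ {7, 10} → 2.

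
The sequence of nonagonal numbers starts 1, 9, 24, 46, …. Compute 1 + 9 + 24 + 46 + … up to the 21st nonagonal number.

11011

Σ i(7i−5)/2 = (7Σi² − 5Σi) / 2 over i = 1..21.
Σi = 231 and Σi² = 3311.
(7·3311 − 5·231) / 2 = 22022/2 = 11011.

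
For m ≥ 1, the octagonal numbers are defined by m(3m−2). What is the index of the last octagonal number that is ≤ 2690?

Solve n(3n−2) ≤ 2690 for integer n.
n = 30 gives 2640 ≤ 2690, while n = 31 gives 2821 > 2690; so the answer is index 30.

30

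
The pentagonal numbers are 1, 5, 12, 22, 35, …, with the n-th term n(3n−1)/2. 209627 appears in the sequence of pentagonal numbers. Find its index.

Set n(3n−1)/2 = 209627, giving 3n² − n − 419254 = 0.
So n = (1 + 2243) / 6 = 2244/6 = 374.

374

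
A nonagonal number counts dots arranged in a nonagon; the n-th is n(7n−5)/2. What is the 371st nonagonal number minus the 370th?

2591

Consecutive nonagonal numbers differ by 7n − 6: here 7·371 − 6 = 2591.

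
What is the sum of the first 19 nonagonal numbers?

Σ i(7i−5)/2 = (7Σi² − 5Σi) / 2 over i = 1..19.
Σi = 190 and Σi² = 2470.
(7·2470 − 5·190) / 2 = 16340/2 = 8170.

8170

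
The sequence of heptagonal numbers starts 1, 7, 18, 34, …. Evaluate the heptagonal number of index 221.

121771

The 221st heptagonal number is n(5n−3)/2 with n = 221.
221·(5·221 − 3)/2 = 221·1102/2 = 221·551 = 121771.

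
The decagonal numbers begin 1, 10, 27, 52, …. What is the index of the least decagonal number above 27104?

83

Solve n(4n−3) > 27104 for integer n.
The largest n with value ≤ 27104 is 82 (since 26650 ≤ 27104 < 27307), so the first above is n = 83, value 27307.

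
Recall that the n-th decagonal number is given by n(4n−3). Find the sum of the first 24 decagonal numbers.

18700

Σ i(4i−3) = 4Σi² − 3Σi over i = 1..24.
Σi = 300 and Σi² = 4900.
4·4900 − 3·300 = 18700.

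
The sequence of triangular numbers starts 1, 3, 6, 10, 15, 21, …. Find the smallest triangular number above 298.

Solve n(n+1)/2 > 298 for integer n.
The largest n with value ≤ 298 is 23 (since 276 ≤ 298 < 300), so the first above is n = 24, value 300.

300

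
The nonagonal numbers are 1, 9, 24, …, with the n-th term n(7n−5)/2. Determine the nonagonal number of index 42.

6069

The 42nd nonagonal number is n(7n−5)/2 with n = 42.
42·(7·42 − 5)/2 = 42·289/2 = 6069.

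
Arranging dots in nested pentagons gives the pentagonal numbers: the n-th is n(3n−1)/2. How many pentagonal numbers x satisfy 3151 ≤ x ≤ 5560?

The n-th pentagonal number is n(3n−1)/2.
Smallest index with value ≥ 3151: n = 46 (giving 3151).
Largest index with value ≤ 5560: n = 61 (giving 5551).
Indices 46 through 61: 16 terms.

16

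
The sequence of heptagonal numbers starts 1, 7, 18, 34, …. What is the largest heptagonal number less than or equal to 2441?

Solve n(5n−3)/2 ≤ 2441 for integer n.
n = 31 gives 2356 ≤ 2441, while n = 32 gives 2512 > 2441; so the answer is 2356.

2356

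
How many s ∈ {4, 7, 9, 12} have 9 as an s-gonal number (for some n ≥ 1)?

s = 4: P(4, 3) = 9. ✓
s = 7: P(7, 2) = 7 and P(7, 3) = 18; 9 is not s-gonal.
s = 9: P(9, 2) = 9. ✓
s = 12: P(12, 1) = 1 and P(12, 2) = 12; 9 is not s-gonal.
Hits: s ∈ {4, 9} → 2.

2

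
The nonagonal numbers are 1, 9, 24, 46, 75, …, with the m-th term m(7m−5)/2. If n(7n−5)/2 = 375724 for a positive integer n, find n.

Set n(7n−5)/2 = 375724, giving 7n² − 5n − 751448 = 0.
The discriminant is 25 + 56·375724 = 21040569, and √21040569 = 4587.
So n = (5 + 4587) / 14 = 4592/14 = 328.

328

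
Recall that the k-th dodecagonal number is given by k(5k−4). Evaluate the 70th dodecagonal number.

The 70th dodecagonal number is n(5n−4) with n = 70.
70·(5·70 − 4) = 70·346 = 24220.

24220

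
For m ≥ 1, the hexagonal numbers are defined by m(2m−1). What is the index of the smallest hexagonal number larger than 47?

6

Solve n(2n−1) > 47 for integer n.
The largest n with value ≤ 47 is 5 (since 45 ≤ 47 < 66), so the first above is n = 6, value 66.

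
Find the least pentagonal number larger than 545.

590

Solve n(3n−1)/2 > 545 for integer n.
The largest n with value ≤ 545 is 19 (since 532 ≤ 545 < 590), so the first above is n = 20, value 590.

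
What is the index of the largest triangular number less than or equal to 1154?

47

Solve n(n+1)/2 ≤ 1154 for integer n.
n = 47 gives 1128 ≤ 1154, while n = 48 gives 1176 > 1154; so the answer is index 47.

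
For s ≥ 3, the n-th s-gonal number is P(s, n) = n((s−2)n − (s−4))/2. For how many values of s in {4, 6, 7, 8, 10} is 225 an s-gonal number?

s = 4: P(4, 15) = 225. ✓
s = 6: P(6, 10) = 190 and P(6, 11) = 231; 225 is not s-gonal.
s = 7: P(7, 9) = 189 and P(7, 10) = 235; 225 is not s-gonal.
s = 8: P(8, 9) = 225. ✓
s = 10: P(10, 7) = 175 and P(10, 8) = 232; 225 is not s-gonal.
Hits: s ∈ {4, 8} → 2.

2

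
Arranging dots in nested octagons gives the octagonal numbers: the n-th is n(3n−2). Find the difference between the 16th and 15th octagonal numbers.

91

Consecutive octagonal numbers differ by 6n − 5: here 6·16 − 5 = 91.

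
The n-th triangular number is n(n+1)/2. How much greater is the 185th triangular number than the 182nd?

185·186/2 = 17205 and 182·183/2 = 16653.
Difference: 17205 − 16653 = 552.

552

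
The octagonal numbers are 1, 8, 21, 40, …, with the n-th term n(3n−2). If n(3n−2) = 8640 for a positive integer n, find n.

54

Set n(3n−2) = 8640, giving 3n² − 2n − 8640 = 0.
The discriminant is 4 + 12·8640 = 103684, and √103684 = 322.
So n = (2 + 322) / 6 = 324/6 = 54.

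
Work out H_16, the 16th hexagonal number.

496

The 16th hexagonal number is n(2n−1) with n = 16.
16·(2·16 − 1) = 16·31 = 496.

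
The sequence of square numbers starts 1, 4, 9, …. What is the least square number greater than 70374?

Solve n² > 70374 for integer n.
The largest n with value ≤ 70374 is 265 (since 70225 ≤ 70374 < 70756), so the first above is n = 266, value 70756.

70756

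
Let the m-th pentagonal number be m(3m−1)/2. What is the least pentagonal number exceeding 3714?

Solve n(3n−1)/2 > 3714 for integer n.
The largest n with value ≤ 3714 is 49 (since 3577 ≤ 3714 < 3725), so the first above is n = 50, value 3725.

3725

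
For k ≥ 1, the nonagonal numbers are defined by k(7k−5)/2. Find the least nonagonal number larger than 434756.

435249

Solve n(7n−5)/2 > 434756 for integer n.
The largest n with value ≤ 434756 is 352 (since 432784 ≤ 434756 < 435249), so the first above is n = 353, value 435249.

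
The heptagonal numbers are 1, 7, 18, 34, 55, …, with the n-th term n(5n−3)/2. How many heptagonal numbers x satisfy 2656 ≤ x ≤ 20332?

58

The n-th heptagonal number is n(5n−3)/2.
Smallest index with value ≥ 2656: n = 33 (giving 2673).
Largest index with value ≤ 20332: n = 90 (giving 20115).
Indices 33 through 90: 58 terms.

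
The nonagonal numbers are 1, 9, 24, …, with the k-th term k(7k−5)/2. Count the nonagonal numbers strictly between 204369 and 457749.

The n-th nonagonal number is n(7n−5)/2.
Smallest index with value > 204369: n = 243 (giving 206064).
Largest index with value < 457749: n = 361 (giving 455221).
Indices 243 through 361: 119 terms.

119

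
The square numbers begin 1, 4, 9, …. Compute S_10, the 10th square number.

100

10² = 100.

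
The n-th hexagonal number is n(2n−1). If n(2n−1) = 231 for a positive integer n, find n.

Set n(2n−1) = 231, giving 2n² − n − 231 = 0.
So n = (1 + 43) / 4 = 44/4 = 11.
Check: 11·(2·11 − 1) = 231. ✓

11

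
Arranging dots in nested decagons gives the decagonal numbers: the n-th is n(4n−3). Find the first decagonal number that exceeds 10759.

11077

Solve n(4n−3) > 10759 for integer n.
The largest n with value ≤ 10759 is 52 (since 10660 ≤ 10759 < 11077), so the first above is n = 53, value 11077.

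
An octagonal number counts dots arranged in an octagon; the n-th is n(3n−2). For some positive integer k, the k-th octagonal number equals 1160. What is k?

20

Set n(3n−2) = 1160, giving 3n² − 2n − 1160 = 0.
The discriminant is 4 + 12·1160 = 13924, and √13924 = 118.
So n = (2 + 118) / 6 = 120/6 = 20.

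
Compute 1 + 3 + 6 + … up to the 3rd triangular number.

Σ i(i+1)/2 = (Σi² + Σi) / 2 over i = 1..3.
Σi = 6 and Σi² = 14.
(1·14 + 1·6) / 2 = 20/2 = 10.

10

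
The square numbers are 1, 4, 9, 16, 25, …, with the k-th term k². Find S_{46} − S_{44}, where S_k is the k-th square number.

180

46² = 2116 and 44² = 1936.
Difference: 2116 − 1936 = 180.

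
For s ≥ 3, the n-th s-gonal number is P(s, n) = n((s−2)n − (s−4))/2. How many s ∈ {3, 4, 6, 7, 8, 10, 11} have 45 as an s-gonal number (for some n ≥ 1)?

s = 3: P(3, 9) = 45. ✓
s = 4: P(4, 6) = 36 and P(4, 7) = 49; 45 is not s-gonal.
s = 6: P(6, 5) = 45. ✓
s = 7: P(7, 4) = 34 and P(7, 5) = 55; 45 is not s-gonal.
s = 8: P(8, 4) = 40 and P(8, 5) = 65; 45 is not s-gonal.
s = 10: P(10, 3) = 27 and P(10, 4) = 52; 45 is not s-gonal.
s = 11: P(11, 3) = 30 and P(11, 4) = 58; 45 is not s-gonal.
Hits: s ∈ {3, 6} → 2.

2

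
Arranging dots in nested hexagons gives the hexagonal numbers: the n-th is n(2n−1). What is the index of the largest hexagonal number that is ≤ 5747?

Solve n(2n−1) ≤ 5747 for integer n.
n = 53 gives 5565 ≤ 5747, while n = 54 gives 5778 > 5747; so the answer is index 53.

53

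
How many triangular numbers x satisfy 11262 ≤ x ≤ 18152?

41

The n-th triangular number is n(n+1)/2.
Smallest index with value ≥ 11262: n = 150 (giving 11325).
Largest index with value ≤ 18152: n = 190 (giving 18145).
Indices 150 through 190: 41 terms.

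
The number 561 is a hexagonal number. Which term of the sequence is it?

17

Set n(2n−1) = 561, giving 2n² − n − 561 = 0.
So n = (1 + 67) / 4 = 68/4 = 17.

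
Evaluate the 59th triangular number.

The 59th triangular number is n(n+1)/2 with n = 59.
59·60/2 = 3540/2 = 1770.

1770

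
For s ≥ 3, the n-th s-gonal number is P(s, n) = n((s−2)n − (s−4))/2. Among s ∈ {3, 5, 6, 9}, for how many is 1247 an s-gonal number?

s = 3: P(3, 49) = 1225 and P(3, 50) = 1275; 1247 is not s-gonal.
s = 5: P(5, 29) = 1247. ✓
s = 6: P(6, 25) = 1225 and P(6, 26) = 1326; 1247 is not s-gonal.
s = 9: P(9, 19) = 1216 and P(9, 20) = 1350; 1247 is not s-gonal.
Hits: s ∈ {5} → 1.

1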